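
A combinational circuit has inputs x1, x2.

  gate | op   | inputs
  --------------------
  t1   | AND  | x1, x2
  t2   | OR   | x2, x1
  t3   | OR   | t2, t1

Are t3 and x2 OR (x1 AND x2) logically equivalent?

t1 = x1 AND x2
t2 = x2 OR x1
t3 = t2 OR t1 = (x2 OR x1) OR (x1 AND x2)
At x1=1, x2=0: circuit gives 1, formula gives 0.

No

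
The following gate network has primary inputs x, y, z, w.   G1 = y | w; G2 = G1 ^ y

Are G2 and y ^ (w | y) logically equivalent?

G1 = y | w
G2 = G1 ^ y = (y | w) ^ y
At x=0, y=0, z=0, w=0: circuit gives 0, formula gives 0.
At x=0, y=0, z=0, w=1: circuit gives 1, formula gives 1.
Agrees on all 16 inputs.

Yes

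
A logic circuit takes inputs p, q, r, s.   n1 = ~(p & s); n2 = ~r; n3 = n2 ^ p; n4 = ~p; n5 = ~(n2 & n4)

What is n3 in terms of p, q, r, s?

~r ^ p

n2 = ~r
n3 = n2 ^ p = ~r ^ p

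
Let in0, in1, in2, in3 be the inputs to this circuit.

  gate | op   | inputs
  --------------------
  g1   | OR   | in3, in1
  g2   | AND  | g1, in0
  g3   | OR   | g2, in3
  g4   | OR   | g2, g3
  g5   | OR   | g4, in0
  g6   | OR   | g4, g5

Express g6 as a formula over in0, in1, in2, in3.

(((in3 OR in1) AND in0) OR (((in3 OR in1) AND in0) OR in3)) OR ((((in3 OR in1) AND in0) OR (((in3 OR in1) AND in0) OR in3)) OR in0)

g1 = in3 OR in1
g2 = g1 AND in0 = (in3 OR in1) AND in0
g3 = g2 OR in3 = ((in3 OR in1) AND in0) OR in3
g4 = g2 OR g3 = ((in3 OR in1) AND in0) OR (((in3 OR in1) AND in0) OR in3)
g5 = g4 OR in0 = (((in3 OR in1) AND in0) OR (((in3 OR in1) AND in0) OR in3)) OR in0
g6 = g4 OR g5 = (((in3 OR in1) AND in0) OR (((in3 OR in1) AND in0) OR in3)) OR ((((in3 OR in1) AND in0) OR (((in3 OR in1) AND in0) OR in3)) OR in0)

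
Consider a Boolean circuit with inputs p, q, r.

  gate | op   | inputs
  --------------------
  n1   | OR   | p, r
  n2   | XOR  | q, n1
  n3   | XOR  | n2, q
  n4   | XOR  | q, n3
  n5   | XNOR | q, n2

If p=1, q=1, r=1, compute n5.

n1 = 1 OR 1 = 1
n2 = 1 XOR 1 = 0
n5 = 1 XNOR 0 = 0

0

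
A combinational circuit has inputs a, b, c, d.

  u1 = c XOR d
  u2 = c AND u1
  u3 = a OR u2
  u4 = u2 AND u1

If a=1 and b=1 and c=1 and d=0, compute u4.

u1 = 1 XOR 0 = 1
u2 = 1 AND 1 = 1
u4 = 1 AND 1 = 1

1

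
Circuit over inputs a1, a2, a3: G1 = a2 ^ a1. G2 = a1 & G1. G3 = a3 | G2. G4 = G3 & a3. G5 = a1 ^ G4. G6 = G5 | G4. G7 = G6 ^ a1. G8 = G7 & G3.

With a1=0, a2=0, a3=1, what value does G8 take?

G1 = 0 ^ 0 = 0
G2 = 0 & 0 = 0
G3 = 1 | 0 = 1
G4 = 1 & 1 = 1
G5 = 0 ^ 1 = 1
G6 = 1 | 1 = 1
G7 = 1 ^ 0 = 1
G8 = 1 & 1 = 1

1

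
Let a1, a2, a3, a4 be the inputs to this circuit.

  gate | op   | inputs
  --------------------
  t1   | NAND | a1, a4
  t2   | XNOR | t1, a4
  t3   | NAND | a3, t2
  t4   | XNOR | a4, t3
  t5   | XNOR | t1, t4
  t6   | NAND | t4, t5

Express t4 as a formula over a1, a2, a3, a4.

a4 XNOR (a3 NAND ((a1 NAND a4) XNOR a4))

t1 = a1 NAND a4
t2 = t1 XNOR a4 = (a1 NAND a4) XNOR a4
t3 = a3 NAND t2 = a3 NAND ((a1 NAND a4) XNOR a4)
t4 = a4 XNOR t3 = a4 XNOR (a3 NAND ((a1 NAND a4) XNOR a4))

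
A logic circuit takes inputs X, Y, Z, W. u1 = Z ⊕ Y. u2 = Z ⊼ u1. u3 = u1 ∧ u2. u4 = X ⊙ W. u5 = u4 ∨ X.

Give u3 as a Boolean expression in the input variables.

u1 = Z ⊕ Y
u2 = Z ⊼ u1 = Z ⊼ (Z ⊕ Y)
u3 = u1 ∧ u2 = (Z ⊕ Y) ∧ (Z ⊼ (Z ⊕ Y))

(Z ⊕ Y) ∧ (Z ⊼ (Z ⊕ Y))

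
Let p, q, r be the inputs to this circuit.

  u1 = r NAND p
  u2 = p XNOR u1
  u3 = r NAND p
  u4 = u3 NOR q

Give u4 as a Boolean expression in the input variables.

u3 = r NAND p
u4 = u3 NOR q = (r NAND p) NOR q

(r NAND p) NOR q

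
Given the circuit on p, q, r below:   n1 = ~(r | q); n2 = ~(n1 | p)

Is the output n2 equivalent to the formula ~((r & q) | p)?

n1 = ~(r | q)
n2 = ~(n1 | p) = ~((~(r | q)) | p)
At p=0, q=0, r=0: circuit gives 0, formula gives 1.

No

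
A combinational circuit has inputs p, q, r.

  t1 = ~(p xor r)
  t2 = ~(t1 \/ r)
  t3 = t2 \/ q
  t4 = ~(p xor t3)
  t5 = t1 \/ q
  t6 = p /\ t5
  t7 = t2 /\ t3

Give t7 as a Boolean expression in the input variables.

t1 = ~(p xor r)
t2 = ~(t1 \/ r) = ~((~(p xor r)) \/ r)
t3 = t2 \/ q = (~((~(p xor r)) \/ r)) \/ q
t7 = t2 /\ t3 = (~((~(p xor r)) \/ r)) /\ ((~((~(p xor r)) \/ r)) \/ q)

(~((~(p xor r)) \/ r)) /\ ((~((~(p xor r)) \/ r)) \/ q)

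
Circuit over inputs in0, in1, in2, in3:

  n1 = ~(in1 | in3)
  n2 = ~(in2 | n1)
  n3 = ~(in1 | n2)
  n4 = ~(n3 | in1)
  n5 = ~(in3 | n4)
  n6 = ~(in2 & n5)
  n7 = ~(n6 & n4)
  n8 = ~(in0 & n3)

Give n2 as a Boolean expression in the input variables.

~(in2 | (~(in1 | in3)))

n1 = ~(in1 | in3)
n2 = ~(in2 | n1) = ~(in2 | (~(in1 | in3)))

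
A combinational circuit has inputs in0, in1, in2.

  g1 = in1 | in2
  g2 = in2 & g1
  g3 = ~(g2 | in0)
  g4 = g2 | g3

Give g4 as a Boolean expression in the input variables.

g1 = in1 | in2
g2 = in2 & g1 = in2 & (in1 | in2)
g3 = ~(g2 | in0) = ~((in2 & (in1 | in2)) | in0)
g4 = g2 | g3 = (in2 & (in1 | in2)) | (~((in2 & (in1 | in2)) | in0))

(in2 & (in1 | in2)) | (~((in2 & (in1 | in2)) | in0))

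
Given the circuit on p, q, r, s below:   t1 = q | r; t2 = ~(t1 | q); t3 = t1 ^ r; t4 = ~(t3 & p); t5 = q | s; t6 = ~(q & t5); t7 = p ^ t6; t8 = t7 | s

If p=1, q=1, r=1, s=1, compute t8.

t5 = 1 | 1 = 1
t6 = ~(1 & 1) = 0
t7 = 1 ^ 0 = 1
t8 = 1 | 1 = 1

1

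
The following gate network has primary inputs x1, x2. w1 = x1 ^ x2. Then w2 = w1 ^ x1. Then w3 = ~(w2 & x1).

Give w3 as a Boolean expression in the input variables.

~(((x1 ^ x2) ^ x1) & x1)

w1 = x1 ^ x2
w2 = w1 ^ x1 = (x1 ^ x2) ^ x1
w3 = ~(w2 & x1) = ~(((x1 ^ x2) ^ x1) & x1)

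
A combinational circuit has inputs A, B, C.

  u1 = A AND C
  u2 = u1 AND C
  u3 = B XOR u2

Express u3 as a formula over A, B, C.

B XOR ((A AND C) AND C)

u1 = A AND C
u2 = u1 AND C = (A AND C) AND C
u3 = B XOR u2 = B XOR ((A AND C) AND C)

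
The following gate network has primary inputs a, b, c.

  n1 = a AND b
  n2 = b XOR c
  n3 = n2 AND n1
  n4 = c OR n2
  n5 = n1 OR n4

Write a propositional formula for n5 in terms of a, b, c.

n1 = a AND b
n2 = b XOR c
n4 = c OR n2 = c OR (b XOR c)
n5 = n1 OR n4 = (a AND b) OR (c OR (b XOR c))

(a AND b) OR (c OR (b XOR c))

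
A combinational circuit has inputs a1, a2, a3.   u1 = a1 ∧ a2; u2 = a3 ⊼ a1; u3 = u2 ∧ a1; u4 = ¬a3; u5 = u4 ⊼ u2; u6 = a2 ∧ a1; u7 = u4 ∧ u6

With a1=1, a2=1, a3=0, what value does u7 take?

1

u4 = ¬0 = 1
u6 = 1 ∧ 1 = 1
u7 = 1 ∧ 1 = 1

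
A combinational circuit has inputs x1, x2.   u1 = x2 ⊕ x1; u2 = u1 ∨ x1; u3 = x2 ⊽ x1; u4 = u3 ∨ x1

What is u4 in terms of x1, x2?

u3 = x2 ⊽ x1
u4 = u3 ∨ x1 = (x2 ⊽ x1) ∨ x1

(x2 ⊽ x1) ∨ x1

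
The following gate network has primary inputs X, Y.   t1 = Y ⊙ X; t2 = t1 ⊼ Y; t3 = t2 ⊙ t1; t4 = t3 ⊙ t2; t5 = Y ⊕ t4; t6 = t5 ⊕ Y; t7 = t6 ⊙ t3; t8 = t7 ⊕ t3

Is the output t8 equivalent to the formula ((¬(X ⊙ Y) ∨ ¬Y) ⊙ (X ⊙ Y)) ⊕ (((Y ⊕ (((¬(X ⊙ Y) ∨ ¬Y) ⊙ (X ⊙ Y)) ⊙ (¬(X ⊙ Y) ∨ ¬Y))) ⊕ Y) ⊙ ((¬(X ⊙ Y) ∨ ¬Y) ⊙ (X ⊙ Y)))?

Yes

t1 = Y ⊙ X
t2 = t1 ⊼ Y = (Y ⊙ X) ⊼ Y
t3 = t2 ⊙ t1 = ((Y ⊙ X) ⊼ Y) ⊙ (Y ⊙ X)
t4 = t3 ⊙ t2 = (((Y ⊙ X) ⊼ Y) ⊙ (Y ⊙ X)) ⊙ ((Y ⊙ X) ⊼ Y)
t5 = Y ⊕ t4 = Y ⊕ ((((Y ⊙ X) ⊼ Y) ⊙ (Y ⊙ X)) ⊙ ((Y ⊙ X) ⊼ Y))
t6 = t5 ⊕ Y = (Y ⊕ ((((Y ⊙ X) ⊼ Y) ⊙ (Y ⊙ X)) ⊙ ((Y ⊙ X) ⊼ Y))) ⊕ Y
t7 = t6 ⊙ t3 = ((Y ⊕ ((((Y ⊙ X) ⊼ Y) ⊙ (Y ⊙ X)) ⊙ ((Y ⊙ X) ⊼ Y))) ⊕ Y) ⊙ (((Y ⊙ X) ⊼ Y) ⊙ (Y ⊙ X))
t8 = t7 ⊕ t3 = (((Y ⊕ ((((Y ⊙ X) ⊼ Y) ⊙ (Y ⊙ X)) ⊙ ((Y ⊙ X) ⊼ Y))) ⊕ Y) ⊙ (((Y ⊙ X) ⊼ Y) ⊙ (Y ⊙ X))) ⊕ (((Y ⊙ X) ⊼ Y) ⊙ (Y ⊙ X))
At X=0, Y=0: circuit gives 0, formula gives 0.
At X=0, Y=1: circuit gives 1, formula gives 1.
Agrees on all 4 inputs.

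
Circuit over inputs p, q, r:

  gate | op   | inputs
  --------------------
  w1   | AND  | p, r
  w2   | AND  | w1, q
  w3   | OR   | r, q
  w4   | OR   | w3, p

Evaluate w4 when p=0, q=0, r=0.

w3 = 0 OR 0 = 0
w4 = 0 OR 0 = 0

0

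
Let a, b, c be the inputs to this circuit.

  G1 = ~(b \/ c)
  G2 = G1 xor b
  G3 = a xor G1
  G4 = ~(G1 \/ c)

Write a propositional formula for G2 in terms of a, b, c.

G1 = ~(b \/ c)
G2 = G1 xor b = (~(b \/ c)) xor b

(~(b \/ c)) xor b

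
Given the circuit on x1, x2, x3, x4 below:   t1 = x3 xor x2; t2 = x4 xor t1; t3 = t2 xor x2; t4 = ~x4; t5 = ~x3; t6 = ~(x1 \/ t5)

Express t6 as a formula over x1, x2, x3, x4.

~(x1 \/ ~x3)

t5 = ~x3
t6 = ~(x1 \/ t5) = ~(x1 \/ ~x3)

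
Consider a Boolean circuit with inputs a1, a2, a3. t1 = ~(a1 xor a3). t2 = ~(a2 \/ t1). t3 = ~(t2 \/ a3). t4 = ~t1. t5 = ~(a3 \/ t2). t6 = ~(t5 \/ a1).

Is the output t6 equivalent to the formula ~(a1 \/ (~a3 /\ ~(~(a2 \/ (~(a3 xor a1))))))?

t1 = ~(a1 xor a3)
t2 = ~(a2 \/ t1) = ~(a2 \/ (~(a1 xor a3)))
t5 = ~(a3 \/ t2) = ~(a3 \/ (~(a2 \/ (~(a1 xor a3)))))
t6 = ~(t5 \/ a1) = ~((~(a3 \/ (~(a2 \/ (~(a1 xor a3)))))) \/ a1)
At a1=0, a2=0, a3=0: circuit gives 0, formula gives 0.
At a1=0, a2=0, a3=1: circuit gives 1, formula gives 1.
Agrees on all 8 inputs.

Yes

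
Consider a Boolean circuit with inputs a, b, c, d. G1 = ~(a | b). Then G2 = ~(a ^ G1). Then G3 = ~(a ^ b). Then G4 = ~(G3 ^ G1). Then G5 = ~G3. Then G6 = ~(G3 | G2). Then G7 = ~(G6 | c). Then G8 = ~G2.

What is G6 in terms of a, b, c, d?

~((~(a ^ b)) | (~(a ^ (~(a | b)))))

G1 = ~(a | b)
G2 = ~(a ^ G1) = ~(a ^ (~(a | b)))
G3 = ~(a ^ b)
G6 = ~(G3 | G2) = ~((~(a ^ b)) | (~(a ^ (~(a | b)))))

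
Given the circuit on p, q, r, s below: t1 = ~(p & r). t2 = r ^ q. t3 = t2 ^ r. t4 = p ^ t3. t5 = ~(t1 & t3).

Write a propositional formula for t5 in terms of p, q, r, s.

t1 = ~(p & r)
t2 = r ^ q
t3 = t2 ^ r = (r ^ q) ^ r
t5 = ~(t1 & t3) = ~((~(p & r)) & ((r ^ q) ^ r))

~((~(p & r)) & ((r ^ q) ^ r))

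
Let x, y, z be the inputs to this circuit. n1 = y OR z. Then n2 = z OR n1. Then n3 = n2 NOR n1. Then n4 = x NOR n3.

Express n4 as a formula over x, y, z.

x NOR ((z OR (y OR z)) NOR (y OR z))

n1 = y OR z
n2 = z OR n1 = z OR (y OR z)
n3 = n2 NOR n1 = (z OR (y OR z)) NOR (y OR z)
n4 = x NOR n3 = x NOR ((z OR (y OR z)) NOR (y OR z))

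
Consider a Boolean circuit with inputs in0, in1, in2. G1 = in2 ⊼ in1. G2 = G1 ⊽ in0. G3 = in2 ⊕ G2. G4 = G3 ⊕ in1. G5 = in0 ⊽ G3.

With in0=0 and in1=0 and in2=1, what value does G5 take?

G1 = 1 ⊼ 0 = 1
G2 = 1 ⊽ 0 = 0
G3 = 1 ⊕ 0 = 1
G5 = 0 ⊽ 1 = 0

0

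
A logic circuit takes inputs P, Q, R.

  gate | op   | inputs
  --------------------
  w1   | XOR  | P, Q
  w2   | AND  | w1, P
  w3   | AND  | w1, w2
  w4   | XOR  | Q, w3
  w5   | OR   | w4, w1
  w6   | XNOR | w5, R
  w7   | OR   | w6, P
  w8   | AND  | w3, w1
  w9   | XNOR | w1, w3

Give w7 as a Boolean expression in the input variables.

(((Q XOR ((P XOR Q) AND ((P XOR Q) AND P))) OR (P XOR Q)) XNOR R) OR P

w1 = P XOR Q
w2 = w1 AND P = (P XOR Q) AND P
w3 = w1 AND w2 = (P XOR Q) AND ((P XOR Q) AND P)
w4 = Q XOR w3 = Q XOR ((P XOR Q) AND ((P XOR Q) AND P))
w5 = w4 OR w1 = (Q XOR ((P XOR Q) AND ((P XOR Q) AND P))) OR (P XOR Q)
w6 = w5 XNOR R = ((Q XOR ((P XOR Q) AND ((P XOR Q) AND P))) OR (P XOR Q)) XNOR R
w7 = w6 OR P = (((Q XOR ((P XOR Q) AND ((P XOR Q) AND P))) OR (P XOR Q)) XNOR R) OR P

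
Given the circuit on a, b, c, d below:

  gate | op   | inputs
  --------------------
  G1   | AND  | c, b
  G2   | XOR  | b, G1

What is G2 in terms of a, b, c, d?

G1 = c AND b
G2 = b XOR G1 = b XOR (c AND b)

b XOR (c AND b)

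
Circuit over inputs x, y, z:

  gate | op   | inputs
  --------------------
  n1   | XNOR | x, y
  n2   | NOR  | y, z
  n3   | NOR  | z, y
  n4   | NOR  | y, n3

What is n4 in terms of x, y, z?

y NOR (z NOR y)

n3 = z NOR y
n4 = y NOR n3 = y NOR (z NOR y)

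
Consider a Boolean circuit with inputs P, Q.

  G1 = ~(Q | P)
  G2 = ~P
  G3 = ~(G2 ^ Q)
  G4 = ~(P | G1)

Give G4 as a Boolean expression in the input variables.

G1 = ~(Q | P)
G4 = ~(P | G1) = ~(P | (~(Q | P)))

~(P | (~(Q | P)))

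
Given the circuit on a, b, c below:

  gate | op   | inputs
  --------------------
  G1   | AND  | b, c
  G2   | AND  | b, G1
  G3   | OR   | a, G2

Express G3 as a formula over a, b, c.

a OR (b AND (b AND c))

G1 = b AND c
G2 = b AND G1 = b AND (b AND c)
G3 = a OR G2 = a OR (b AND (b AND c))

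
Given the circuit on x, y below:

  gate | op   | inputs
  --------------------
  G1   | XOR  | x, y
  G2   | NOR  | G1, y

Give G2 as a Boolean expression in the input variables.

G1 = x XOR y
G2 = G1 NOR y = (x XOR y) NOR y

(x XOR y) NOR y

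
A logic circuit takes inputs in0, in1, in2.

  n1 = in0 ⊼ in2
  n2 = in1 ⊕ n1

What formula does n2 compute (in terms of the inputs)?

n1 = in0 ⊼ in2
n2 = in1 ⊕ n1 = in1 ⊕ (in0 ⊼ in2)

in1 ⊕ (in0 ⊼ in2)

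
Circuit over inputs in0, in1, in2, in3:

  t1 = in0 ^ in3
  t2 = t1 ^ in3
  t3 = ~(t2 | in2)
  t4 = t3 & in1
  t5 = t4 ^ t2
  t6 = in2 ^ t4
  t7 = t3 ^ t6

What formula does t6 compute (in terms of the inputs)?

t1 = in0 ^ in3
t2 = t1 ^ in3 = (in0 ^ in3) ^ in3
t3 = ~(t2 | in2) = ~(((in0 ^ in3) ^ in3) | in2)
t4 = t3 & in1 = (~(((in0 ^ in3) ^ in3) | in2)) & in1
t6 = in2 ^ t4 = in2 ^ ((~(((in0 ^ in3) ^ in3) | in2)) & in1)

in2 ^ ((~(((in0 ^ in3) ^ in3) | in2)) & in1)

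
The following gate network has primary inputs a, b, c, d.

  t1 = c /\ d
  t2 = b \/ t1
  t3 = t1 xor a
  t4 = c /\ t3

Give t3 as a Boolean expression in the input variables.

t1 = c /\ d
t3 = t1 xor a = (c /\ d) xor a

(c /\ d) xor a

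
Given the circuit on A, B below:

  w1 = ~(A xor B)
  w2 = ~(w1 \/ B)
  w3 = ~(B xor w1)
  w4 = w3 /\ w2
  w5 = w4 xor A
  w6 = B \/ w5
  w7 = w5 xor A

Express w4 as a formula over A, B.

(~(B xor (~(A xor B)))) /\ (~((~(A xor B)) \/ B))

w1 = ~(A xor B)
w2 = ~(w1 \/ B) = ~((~(A xor B)) \/ B)
w3 = ~(B xor w1) = ~(B xor (~(A xor B)))
w4 = w3 /\ w2 = (~(B xor (~(A xor B)))) /\ (~((~(A xor B)) \/ B))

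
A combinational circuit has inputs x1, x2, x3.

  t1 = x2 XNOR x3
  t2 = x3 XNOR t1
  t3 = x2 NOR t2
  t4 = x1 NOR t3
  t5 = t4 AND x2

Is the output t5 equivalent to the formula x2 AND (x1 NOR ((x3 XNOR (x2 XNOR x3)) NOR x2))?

t1 = x2 XNOR x3
t2 = x3 XNOR t1 = x3 XNOR (x2 XNOR x3)
t3 = x2 NOR t2 = x2 NOR (x3 XNOR (x2 XNOR x3))
t4 = x1 NOR t3 = x1 NOR (x2 NOR (x3 XNOR (x2 XNOR x3)))
t5 = t4 AND x2 = (x1 NOR (x2 NOR (x3 XNOR (x2 XNOR x3)))) AND x2
At x1=0, x2=0, x3=0: circuit gives 0, formula gives 0.
At x1=0, x2=1, x3=0: circuit gives 1, formula gives 1.
Agrees on all 8 inputs.

Yes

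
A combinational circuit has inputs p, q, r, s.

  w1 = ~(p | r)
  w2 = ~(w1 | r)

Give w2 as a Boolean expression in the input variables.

w1 = ~(p | r)
w2 = ~(w1 | r) = ~((~(p | r)) | r)

~((~(p | r)) | r)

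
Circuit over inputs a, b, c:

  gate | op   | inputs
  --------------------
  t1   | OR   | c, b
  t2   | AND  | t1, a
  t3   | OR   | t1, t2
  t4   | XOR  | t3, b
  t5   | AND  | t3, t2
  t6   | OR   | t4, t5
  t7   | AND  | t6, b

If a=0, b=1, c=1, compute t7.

0

t1 = 1 OR 1 = 1
t2 = 1 AND 0 = 0
t3 = 1 OR 0 = 1
t4 = 1 XOR 1 = 0
t5 = 1 AND 0 = 0
t6 = 0 OR 0 = 0
t7 = 0 AND 1 = 0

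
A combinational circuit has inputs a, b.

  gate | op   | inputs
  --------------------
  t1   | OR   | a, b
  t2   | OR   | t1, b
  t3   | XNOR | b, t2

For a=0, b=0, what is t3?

1

t1 = 0 OR 0 = 0
t2 = 0 OR 0 = 0
t3 = 0 XNOR 0 = 1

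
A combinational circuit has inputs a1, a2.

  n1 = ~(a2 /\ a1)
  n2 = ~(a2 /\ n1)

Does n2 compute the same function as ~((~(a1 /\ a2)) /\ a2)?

Yes

n1 = ~(a2 /\ a1)
n2 = ~(a2 /\ n1) = ~(a2 /\ (~(a2 /\ a1)))
At a1=0, a2=1: circuit gives 0, formula gives 0.
At a1=0, a2=0: circuit gives 1, formula gives 1.
Agrees on all 4 inputs.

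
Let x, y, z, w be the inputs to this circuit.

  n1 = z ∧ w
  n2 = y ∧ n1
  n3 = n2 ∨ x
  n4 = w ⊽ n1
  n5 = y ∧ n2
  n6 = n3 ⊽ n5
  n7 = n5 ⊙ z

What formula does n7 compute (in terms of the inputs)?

n1 = z ∧ w
n2 = y ∧ n1 = y ∧ (z ∧ w)
n5 = y ∧ n2 = y ∧ (y ∧ (z ∧ w))
n7 = n5 ⊙ z = (y ∧ (y ∧ (z ∧ w))) ⊙ z

(y ∧ (y ∧ (z ∧ w))) ⊙ z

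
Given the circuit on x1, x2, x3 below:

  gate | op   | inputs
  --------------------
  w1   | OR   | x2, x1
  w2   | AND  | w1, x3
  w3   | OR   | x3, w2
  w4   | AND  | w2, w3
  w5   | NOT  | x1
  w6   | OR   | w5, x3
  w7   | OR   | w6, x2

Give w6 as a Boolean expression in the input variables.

NOT x1 OR x3

w5 = NOT x1
w6 = w5 OR x3 = NOT x1 OR x3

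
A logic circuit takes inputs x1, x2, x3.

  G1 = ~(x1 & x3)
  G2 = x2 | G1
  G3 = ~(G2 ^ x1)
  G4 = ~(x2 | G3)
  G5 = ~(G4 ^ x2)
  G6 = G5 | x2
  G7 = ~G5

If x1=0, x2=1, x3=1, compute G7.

1

G1 = ~(0 & 1) = 1
G2 = 1 | 1 = 1
G3 = ~(1 ^ 0) = 0
G4 = ~(1 | 0) = 0
G5 = ~(0 ^ 1) = 0
G7 = ~0 = 1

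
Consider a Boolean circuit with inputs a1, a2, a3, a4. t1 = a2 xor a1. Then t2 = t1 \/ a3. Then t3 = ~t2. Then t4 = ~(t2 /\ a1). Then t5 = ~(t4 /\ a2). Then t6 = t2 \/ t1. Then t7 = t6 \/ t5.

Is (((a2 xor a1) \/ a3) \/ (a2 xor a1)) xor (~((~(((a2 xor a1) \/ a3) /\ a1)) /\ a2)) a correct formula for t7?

t1 = a2 xor a1
t2 = t1 \/ a3 = (a2 xor a1) \/ a3
t4 = ~(t2 /\ a1) = ~(((a2 xor a1) \/ a3) /\ a1)
t5 = ~(t4 /\ a2) = ~((~(((a2 xor a1) \/ a3) /\ a1)) /\ a2)
t6 = t2 \/ t1 = ((a2 xor a1) \/ a3) \/ (a2 xor a1)
t7 = t6 \/ t5 = (((a2 xor a1) \/ a3) \/ (a2 xor a1)) \/ (~((~(((a2 xor a1) \/ a3) /\ a1)) /\ a2))
At a1=0, a2=0, a3=1, a4=0: circuit gives 1, formula gives 0.

No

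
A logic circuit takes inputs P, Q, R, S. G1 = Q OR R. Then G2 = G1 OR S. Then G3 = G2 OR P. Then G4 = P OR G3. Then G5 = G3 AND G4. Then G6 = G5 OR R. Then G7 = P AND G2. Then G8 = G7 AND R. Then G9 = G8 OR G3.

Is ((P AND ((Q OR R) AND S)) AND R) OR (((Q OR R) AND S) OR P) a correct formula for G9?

No

G1 = Q OR R
G2 = G1 OR S = (Q OR R) OR S
G3 = G2 OR P = ((Q OR R) OR S) OR P
G7 = P AND G2 = P AND ((Q OR R) OR S)
G8 = G7 AND R = (P AND ((Q OR R) OR S)) AND R
G9 = G8 OR G3 = ((P AND ((Q OR R) OR S)) AND R) OR (((Q OR R) OR S) OR P)
At P=0, Q=0, R=0, S=1: circuit gives 1, formula gives 0.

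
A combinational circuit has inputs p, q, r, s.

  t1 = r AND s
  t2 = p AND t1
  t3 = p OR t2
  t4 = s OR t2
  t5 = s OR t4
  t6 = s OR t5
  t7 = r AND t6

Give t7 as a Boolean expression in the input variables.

t1 = r AND s
t2 = p AND t1 = p AND (r AND s)
t4 = s OR t2 = s OR (p AND (r AND s))
t5 = s OR t4 = s OR (s OR (p AND (r AND s)))
t6 = s OR t5 = s OR (s OR (s OR (p AND (r AND s))))
t7 = r AND t6 = r AND (s OR (s OR (s OR (p AND (r AND s)))))

r AND (s OR (s OR (s OR (p AND (r AND s)))))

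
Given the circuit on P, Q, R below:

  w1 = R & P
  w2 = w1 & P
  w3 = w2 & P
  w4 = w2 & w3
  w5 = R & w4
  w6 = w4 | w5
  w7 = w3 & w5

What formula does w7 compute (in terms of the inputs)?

(((R & P) & P) & P) & (R & (((R & P) & P) & (((R & P) & P) & P)))

w1 = R & P
w2 = w1 & P = (R & P) & P
w3 = w2 & P = ((R & P) & P) & P
w4 = w2 & w3 = ((R & P) & P) & (((R & P) & P) & P)
w5 = R & w4 = R & (((R & P) & P) & (((R & P) & P) & P))
w7 = w3 & w5 = (((R & P) & P) & P) & (R & (((R & P) & P) & (((R & P) & P) & P)))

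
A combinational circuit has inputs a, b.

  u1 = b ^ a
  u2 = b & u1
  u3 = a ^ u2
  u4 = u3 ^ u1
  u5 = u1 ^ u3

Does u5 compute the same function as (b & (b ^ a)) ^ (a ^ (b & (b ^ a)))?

u1 = b ^ a
u2 = b & u1 = b & (b ^ a)
u3 = a ^ u2 = a ^ (b & (b ^ a))
u5 = u1 ^ u3 = (b ^ a) ^ (a ^ (b & (b ^ a)))
At a=1, b=0: circuit gives 0, formula gives 1.

No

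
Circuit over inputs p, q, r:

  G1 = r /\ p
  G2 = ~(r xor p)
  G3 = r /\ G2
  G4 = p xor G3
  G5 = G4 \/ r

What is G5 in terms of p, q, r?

(p xor (r /\ (~(r xor p)))) \/ r

G2 = ~(r xor p)
G3 = r /\ G2 = r /\ (~(r xor p))
G4 = p xor G3 = p xor (r /\ (~(r xor p)))
G5 = G4 \/ r = (p xor (r /\ (~(r xor p)))) \/ r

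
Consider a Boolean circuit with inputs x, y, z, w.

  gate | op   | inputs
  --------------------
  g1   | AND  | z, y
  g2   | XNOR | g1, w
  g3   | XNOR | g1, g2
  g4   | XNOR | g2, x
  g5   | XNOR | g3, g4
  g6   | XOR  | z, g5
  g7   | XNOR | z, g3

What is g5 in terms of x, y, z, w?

g1 = z AND y
g2 = g1 XNOR w = (z AND y) XNOR w
g3 = g1 XNOR g2 = (z AND y) XNOR ((z AND y) XNOR w)
g4 = g2 XNOR x = ((z AND y) XNOR w) XNOR x
g5 = g3 XNOR g4 = ((z AND y) XNOR ((z AND y) XNOR w)) XNOR (((z AND y) XNOR w) XNOR x)

((z AND y) XNOR ((z AND y) XNOR w)) XNOR (((z AND y) XNOR w) XNOR x)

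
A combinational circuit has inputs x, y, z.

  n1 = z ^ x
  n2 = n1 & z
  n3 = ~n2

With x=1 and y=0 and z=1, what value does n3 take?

1

n1 = 1 ^ 1 = 0
n2 = 0 & 1 = 0
n3 = ~0 = 1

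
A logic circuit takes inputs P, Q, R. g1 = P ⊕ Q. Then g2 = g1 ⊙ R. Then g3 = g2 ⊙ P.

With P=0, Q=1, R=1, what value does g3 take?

0

g1 = 0 ⊕ 1 = 1
g2 = 1 ⊙ 1 = 1
g3 = 1 ⊙ 0 = 0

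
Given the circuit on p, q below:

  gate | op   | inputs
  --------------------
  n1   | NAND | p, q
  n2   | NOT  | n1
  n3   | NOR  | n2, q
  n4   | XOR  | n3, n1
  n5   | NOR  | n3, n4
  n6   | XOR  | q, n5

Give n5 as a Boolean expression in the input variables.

(NOT (p NAND q) NOR q) NOR ((NOT (p NAND q) NOR q) XOR (p NAND q))

n1 = p NAND q
n2 = NOT n1 = NOT (p NAND q)
n3 = n2 NOR q = NOT (p NAND q) NOR q
n4 = n3 XOR n1 = (NOT (p NAND q) NOR q) XOR (p NAND q)
n5 = n3 NOR n4 = (NOT (p NAND q) NOR q) NOR ((NOT (p NAND q) NOR q) XOR (p NAND q))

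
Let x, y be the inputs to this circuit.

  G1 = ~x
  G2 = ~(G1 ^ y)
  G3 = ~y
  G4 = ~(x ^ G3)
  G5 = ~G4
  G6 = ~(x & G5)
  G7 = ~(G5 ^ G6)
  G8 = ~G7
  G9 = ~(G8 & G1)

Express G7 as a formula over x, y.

~(~(~(x ^ ~y)) ^ (~(x & ~(~(x ^ ~y)))))

G3 = ~y
G4 = ~(x ^ G3) = ~(x ^ ~y)
G5 = ~G4 = ~(~(x ^ ~y))
G6 = ~(x & G5) = ~(x & ~(~(x ^ ~y)))
G7 = ~(G5 ^ G6) = ~(~(~(x ^ ~y)) ^ (~(x & ~(~(x ^ ~y)))))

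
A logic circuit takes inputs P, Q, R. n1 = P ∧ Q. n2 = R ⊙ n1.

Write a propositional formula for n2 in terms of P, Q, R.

R ⊙ (P ∧ Q)

n1 = P ∧ Q
n2 = R ⊙ n1 = R ⊙ (P ∧ Q)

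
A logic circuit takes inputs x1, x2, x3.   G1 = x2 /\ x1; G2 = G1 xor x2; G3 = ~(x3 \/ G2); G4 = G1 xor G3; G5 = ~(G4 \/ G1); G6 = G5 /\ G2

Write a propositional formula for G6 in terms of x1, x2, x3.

(~(((x2 /\ x1) xor (~(x3 \/ ((x2 /\ x1) xor x2)))) \/ (x2 /\ x1))) /\ ((x2 /\ x1) xor x2)

G1 = x2 /\ x1
G2 = G1 xor x2 = (x2 /\ x1) xor x2
G3 = ~(x3 \/ G2) = ~(x3 \/ ((x2 /\ x1) xor x2))
G4 = G1 xor G3 = (x2 /\ x1) xor (~(x3 \/ ((x2 /\ x1) xor x2)))
G5 = ~(G4 \/ G1) = ~(((x2 /\ x1) xor (~(x3 \/ ((x2 /\ x1) xor x2)))) \/ (x2 /\ x1))
G6 = G5 /\ G2 = (~(((x2 /\ x1) xor (~(x3 \/ ((x2 /\ x1) xor x2)))) \/ (x2 /\ x1))) /\ ((x2 /\ x1) xor x2)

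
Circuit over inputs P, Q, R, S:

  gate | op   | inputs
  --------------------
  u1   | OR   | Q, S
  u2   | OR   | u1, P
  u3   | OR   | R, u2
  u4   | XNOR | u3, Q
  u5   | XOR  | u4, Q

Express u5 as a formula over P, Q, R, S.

((R OR ((Q OR S) OR P)) XNOR Q) XOR Q

u1 = Q OR S
u2 = u1 OR P = (Q OR S) OR P
u3 = R OR u2 = R OR ((Q OR S) OR P)
u4 = u3 XNOR Q = (R OR ((Q OR S) OR P)) XNOR Q
u5 = u4 XOR Q = ((R OR ((Q OR S) OR P)) XNOR Q) XOR Q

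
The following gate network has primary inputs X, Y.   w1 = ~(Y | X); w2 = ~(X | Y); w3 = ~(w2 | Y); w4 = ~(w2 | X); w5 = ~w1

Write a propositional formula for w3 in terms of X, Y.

~((~(X | Y)) | Y)

w2 = ~(X | Y)
w3 = ~(w2 | Y) = ~((~(X | Y)) | Y)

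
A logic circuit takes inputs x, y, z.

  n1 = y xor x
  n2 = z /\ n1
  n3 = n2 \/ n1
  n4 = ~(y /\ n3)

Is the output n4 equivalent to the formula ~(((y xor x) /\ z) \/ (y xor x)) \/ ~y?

n1 = y xor x
n2 = z /\ n1 = z /\ (y xor x)
n3 = n2 \/ n1 = (z /\ (y xor x)) \/ (y xor x)
n4 = ~(y /\ n3) = ~(y /\ ((z /\ (y xor x)) \/ (y xor x)))
At x=0, y=1, z=0: circuit gives 0, formula gives 0.
At x=0, y=0, z=0: circuit gives 1, formula gives 1.
Agrees on all 8 inputs.

Yes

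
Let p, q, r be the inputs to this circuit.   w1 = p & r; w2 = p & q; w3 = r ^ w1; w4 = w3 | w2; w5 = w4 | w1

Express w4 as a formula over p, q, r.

w1 = p & r
w2 = p & q
w3 = r ^ w1 = r ^ (p & r)
w4 = w3 | w2 = (r ^ (p & r)) | (p & q)

(r ^ (p & r)) | (p & q)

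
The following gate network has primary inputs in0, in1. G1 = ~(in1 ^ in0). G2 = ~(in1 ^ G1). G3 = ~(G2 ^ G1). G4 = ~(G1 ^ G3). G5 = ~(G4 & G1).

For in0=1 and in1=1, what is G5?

G1 = ~(1 ^ 1) = 1
G2 = ~(1 ^ 1) = 1
G3 = ~(1 ^ 1) = 1
G4 = ~(1 ^ 1) = 1
G5 = ~(1 & 1) = 0

0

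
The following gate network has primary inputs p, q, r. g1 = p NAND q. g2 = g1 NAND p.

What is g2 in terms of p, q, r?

(p NAND q) NAND p

g1 = p NAND q
g2 = g1 NAND p = (p NAND q) NAND p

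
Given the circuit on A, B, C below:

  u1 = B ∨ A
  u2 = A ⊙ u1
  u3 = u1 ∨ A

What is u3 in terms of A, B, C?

u1 = B ∨ A
u3 = u1 ∨ A = (B ∨ A) ∨ A

(B ∨ A) ∨ A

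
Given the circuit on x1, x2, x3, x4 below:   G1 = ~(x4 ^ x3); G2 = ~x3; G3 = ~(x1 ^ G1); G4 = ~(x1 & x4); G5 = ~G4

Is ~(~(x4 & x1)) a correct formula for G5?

G4 = ~(x1 & x4)
G5 = ~G4 = ~(~(x1 & x4))
At x1=0, x2=0, x3=0, x4=0: circuit gives 0, formula gives 0.
At x1=1, x2=0, x3=0, x4=1: circuit gives 1, formula gives 1.
Agrees on all 16 inputs.

Yes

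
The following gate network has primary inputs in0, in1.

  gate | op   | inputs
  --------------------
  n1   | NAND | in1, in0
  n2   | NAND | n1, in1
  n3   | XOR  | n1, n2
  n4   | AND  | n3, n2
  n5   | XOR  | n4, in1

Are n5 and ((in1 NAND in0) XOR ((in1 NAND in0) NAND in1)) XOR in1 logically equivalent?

No

n1 = in1 NAND in0
n2 = n1 NAND in1 = (in1 NAND in0) NAND in1
n3 = n1 XOR n2 = (in1 NAND in0) XOR ((in1 NAND in0) NAND in1)
n4 = n3 AND n2 = ((in1 NAND in0) XOR ((in1 NAND in0) NAND in1)) AND ((in1 NAND in0) NAND in1)
n5 = n4 XOR in1 = (((in1 NAND in0) XOR ((in1 NAND in0) NAND in1)) AND ((in1 NAND in0) NAND in1)) XOR in1
At in0=0, in1=1: circuit gives 1, formula gives 0.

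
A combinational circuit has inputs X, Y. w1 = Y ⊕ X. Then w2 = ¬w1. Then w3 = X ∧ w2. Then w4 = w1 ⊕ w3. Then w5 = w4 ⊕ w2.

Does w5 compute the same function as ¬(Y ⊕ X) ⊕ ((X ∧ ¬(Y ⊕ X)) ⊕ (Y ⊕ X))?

w1 = Y ⊕ X
w2 = ¬w1 = ¬(Y ⊕ X)
w3 = X ∧ w2 = X ∧ ¬(Y ⊕ X)
w4 = w1 ⊕ w3 = (Y ⊕ X) ⊕ (X ∧ ¬(Y ⊕ X))
w5 = w4 ⊕ w2 = ((Y ⊕ X) ⊕ (X ∧ ¬(Y ⊕ X))) ⊕ ¬(Y ⊕ X)
At X=1, Y=1: circuit gives 0, formula gives 0.
At X=0, Y=0: circuit gives 1, formula gives 1.
Agrees on all 4 inputs.

Yes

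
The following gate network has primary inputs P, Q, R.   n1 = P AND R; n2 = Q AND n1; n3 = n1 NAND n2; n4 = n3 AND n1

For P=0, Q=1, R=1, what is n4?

n1 = 0 AND 1 = 0
n2 = 1 AND 0 = 0
n3 = 0 NAND 0 = 1
n4 = 1 AND 0 = 0

0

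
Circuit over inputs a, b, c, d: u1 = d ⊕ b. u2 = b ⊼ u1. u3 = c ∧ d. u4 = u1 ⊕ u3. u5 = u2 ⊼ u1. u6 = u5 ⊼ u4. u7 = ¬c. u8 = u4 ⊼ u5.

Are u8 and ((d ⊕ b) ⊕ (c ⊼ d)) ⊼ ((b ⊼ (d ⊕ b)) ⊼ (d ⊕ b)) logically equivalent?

No

u1 = d ⊕ b
u2 = b ⊼ u1 = b ⊼ (d ⊕ b)
u3 = c ∧ d
u4 = u1 ⊕ u3 = (d ⊕ b) ⊕ (c ∧ d)
u5 = u2 ⊼ u1 = (b ⊼ (d ⊕ b)) ⊼ (d ⊕ b)
u8 = u4 ⊼ u5 = ((d ⊕ b) ⊕ (c ∧ d)) ⊼ ((b ⊼ (d ⊕ b)) ⊼ (d ⊕ b))
At a=0, b=0, c=0, d=0: circuit gives 1, formula gives 0.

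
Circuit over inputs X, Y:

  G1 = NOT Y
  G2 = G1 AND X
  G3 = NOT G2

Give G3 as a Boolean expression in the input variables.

NOT (NOT Y AND X)

G1 = NOT Y
G2 = G1 AND X = NOT Y AND X
G3 = NOT G2 = NOT (NOT Y AND X)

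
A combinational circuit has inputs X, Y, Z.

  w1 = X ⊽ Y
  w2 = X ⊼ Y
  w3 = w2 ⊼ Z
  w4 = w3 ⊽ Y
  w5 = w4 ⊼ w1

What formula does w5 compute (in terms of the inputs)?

w1 = X ⊽ Y
w2 = X ⊼ Y
w3 = w2 ⊼ Z = (X ⊼ Y) ⊼ Z
w4 = w3 ⊽ Y = ((X ⊼ Y) ⊼ Z) ⊽ Y
w5 = w4 ⊼ w1 = (((X ⊼ Y) ⊼ Z) ⊽ Y) ⊼ (X ⊽ Y)

(((X ⊼ Y) ⊼ Z) ⊽ Y) ⊼ (X ⊽ Y)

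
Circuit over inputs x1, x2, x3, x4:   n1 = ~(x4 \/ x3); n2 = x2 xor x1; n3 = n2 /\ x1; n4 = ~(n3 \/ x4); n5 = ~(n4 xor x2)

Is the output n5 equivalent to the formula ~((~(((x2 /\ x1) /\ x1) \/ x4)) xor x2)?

n2 = x2 xor x1
n3 = n2 /\ x1 = (x2 xor x1) /\ x1
n4 = ~(n3 \/ x4) = ~(((x2 xor x1) /\ x1) \/ x4)
n5 = ~(n4 xor x2) = ~((~(((x2 xor x1) /\ x1) \/ x4)) xor x2)
At x1=1, x2=0, x3=0, x4=0: circuit gives 1, formula gives 0.

No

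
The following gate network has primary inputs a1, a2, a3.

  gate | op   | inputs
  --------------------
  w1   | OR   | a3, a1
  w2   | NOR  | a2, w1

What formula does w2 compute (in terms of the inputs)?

a2 NOR (a3 OR a1)

w1 = a3 OR a1
w2 = a2 NOR w1 = a2 NOR (a3 OR a1)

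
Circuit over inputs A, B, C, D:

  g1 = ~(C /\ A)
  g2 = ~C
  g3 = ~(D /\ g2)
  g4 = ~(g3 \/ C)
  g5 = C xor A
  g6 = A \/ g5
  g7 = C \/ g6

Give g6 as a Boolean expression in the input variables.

g5 = C xor A
g6 = A \/ g5 = A \/ (C xor A)

A \/ (C xor A)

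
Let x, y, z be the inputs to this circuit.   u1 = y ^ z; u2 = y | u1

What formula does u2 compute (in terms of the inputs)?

u1 = y ^ z
u2 = y | u1 = y | (y ^ z)

y | (y ^ z)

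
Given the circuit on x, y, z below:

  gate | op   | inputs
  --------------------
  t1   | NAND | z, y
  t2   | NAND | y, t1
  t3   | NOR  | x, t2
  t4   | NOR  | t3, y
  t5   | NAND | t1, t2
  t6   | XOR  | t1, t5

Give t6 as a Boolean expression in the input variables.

t1 = z NAND y
t2 = y NAND t1 = y NAND (z NAND y)
t5 = t1 NAND t2 = (z NAND y) NAND (y NAND (z NAND y))
t6 = t1 XOR t5 = (z NAND y) XOR ((z NAND y) NAND (y NAND (z NAND y)))

(z NAND y) XOR ((z NAND y) NAND (y NAND (z NAND y)))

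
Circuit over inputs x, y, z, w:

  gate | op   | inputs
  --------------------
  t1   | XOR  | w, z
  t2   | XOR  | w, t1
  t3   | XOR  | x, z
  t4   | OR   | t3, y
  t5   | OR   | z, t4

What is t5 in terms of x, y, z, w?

z OR ((x XOR z) OR y)

t3 = x XOR z
t4 = t3 OR y = (x XOR z) OR y
t5 = z OR t4 = z OR ((x XOR z) OR y)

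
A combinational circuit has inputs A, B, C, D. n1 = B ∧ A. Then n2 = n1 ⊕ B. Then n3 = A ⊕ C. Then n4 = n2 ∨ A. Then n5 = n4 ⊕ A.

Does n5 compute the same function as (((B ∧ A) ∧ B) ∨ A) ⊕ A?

n1 = B ∧ A
n2 = n1 ⊕ B = (B ∧ A) ⊕ B
n4 = n2 ∨ A = ((B ∧ A) ⊕ B) ∨ A
n5 = n4 ⊕ A = (((B ∧ A) ⊕ B) ∨ A) ⊕ A
At A=0, B=1, C=0, D=0: circuit gives 1, formula gives 0.

No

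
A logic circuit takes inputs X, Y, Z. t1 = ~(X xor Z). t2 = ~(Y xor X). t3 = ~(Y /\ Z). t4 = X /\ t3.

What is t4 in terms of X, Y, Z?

t3 = ~(Y /\ Z)
t4 = X /\ t3 = X /\ (~(Y /\ Z))

X /\ (~(Y /\ Z))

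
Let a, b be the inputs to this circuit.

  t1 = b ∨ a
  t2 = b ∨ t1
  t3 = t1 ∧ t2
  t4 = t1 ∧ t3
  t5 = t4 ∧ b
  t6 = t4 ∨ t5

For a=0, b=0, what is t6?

0

t1 = 0 ∨ 0 = 0
t2 = 0 ∨ 0 = 0
t3 = 0 ∧ 0 = 0
t4 = 0 ∧ 0 = 0
t5 = 0 ∧ 0 = 0
t6 = 0 ∨ 0 = 0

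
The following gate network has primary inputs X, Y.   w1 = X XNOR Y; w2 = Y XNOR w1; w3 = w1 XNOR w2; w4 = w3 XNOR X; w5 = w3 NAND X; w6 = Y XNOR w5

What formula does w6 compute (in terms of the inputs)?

w1 = X XNOR Y
w2 = Y XNOR w1 = Y XNOR (X XNOR Y)
w3 = w1 XNOR w2 = (X XNOR Y) XNOR (Y XNOR (X XNOR Y))
w5 = w3 NAND X = ((X XNOR Y) XNOR (Y XNOR (X XNOR Y))) NAND X
w6 = Y XNOR w5 = Y XNOR (((X XNOR Y) XNOR (Y XNOR (X XNOR Y))) NAND X)

Y XNOR (((X XNOR Y) XNOR (Y XNOR (X XNOR Y))) NAND X)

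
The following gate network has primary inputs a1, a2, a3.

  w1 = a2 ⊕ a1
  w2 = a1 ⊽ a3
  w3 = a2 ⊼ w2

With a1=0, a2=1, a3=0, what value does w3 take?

0

w2 = 0 ⊽ 0 = 1
w3 = 1 ⊼ 1 = 0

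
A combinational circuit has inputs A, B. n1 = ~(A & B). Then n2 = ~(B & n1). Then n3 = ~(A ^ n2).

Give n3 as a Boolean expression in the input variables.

n1 = ~(A & B)
n2 = ~(B & n1) = ~(B & (~(A & B)))
n3 = ~(A ^ n2) = ~(A ^ (~(B & (~(A & B)))))

~(A ^ (~(B & (~(A & B)))))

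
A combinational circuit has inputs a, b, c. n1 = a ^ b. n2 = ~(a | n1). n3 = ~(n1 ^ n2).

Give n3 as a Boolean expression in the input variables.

n1 = a ^ b
n2 = ~(a | n1) = ~(a | (a ^ b))
n3 = ~(n1 ^ n2) = ~((a ^ b) ^ (~(a | (a ^ b))))

~((a ^ b) ^ (~(a | (a ^ b))))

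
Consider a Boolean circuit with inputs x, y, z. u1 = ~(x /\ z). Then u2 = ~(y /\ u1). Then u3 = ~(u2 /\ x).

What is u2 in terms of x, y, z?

u1 = ~(x /\ z)
u2 = ~(y /\ u1) = ~(y /\ (~(x /\ z)))

~(y /\ (~(x /\ z)))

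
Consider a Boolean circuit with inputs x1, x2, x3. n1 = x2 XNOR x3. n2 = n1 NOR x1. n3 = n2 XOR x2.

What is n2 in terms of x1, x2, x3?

(x2 XNOR x3) NOR x1

n1 = x2 XNOR x3
n2 = n1 NOR x1 = (x2 XNOR x3) NOR x1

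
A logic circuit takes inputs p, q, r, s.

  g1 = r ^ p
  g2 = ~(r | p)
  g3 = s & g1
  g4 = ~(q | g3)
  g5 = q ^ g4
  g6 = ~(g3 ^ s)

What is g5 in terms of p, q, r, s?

g1 = r ^ p
g3 = s & g1 = s & (r ^ p)
g4 = ~(q | g3) = ~(q | (s & (r ^ p)))
g5 = q ^ g4 = q ^ (~(q | (s & (r ^ p))))

q ^ (~(q | (s & (r ^ p))))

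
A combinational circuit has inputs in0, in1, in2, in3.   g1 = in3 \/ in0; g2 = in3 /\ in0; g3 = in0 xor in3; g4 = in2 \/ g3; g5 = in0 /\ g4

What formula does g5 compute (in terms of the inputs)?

in0 /\ (in2 \/ (in0 xor in3))

g3 = in0 xor in3
g4 = in2 \/ g3 = in2 \/ (in0 xor in3)
g5 = in0 /\ g4 = in0 /\ (in2 \/ (in0 xor in3))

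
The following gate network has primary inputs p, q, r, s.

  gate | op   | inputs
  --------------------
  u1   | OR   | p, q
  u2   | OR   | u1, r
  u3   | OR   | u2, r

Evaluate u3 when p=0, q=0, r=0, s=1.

0

u1 = 0 OR 0 = 0
u2 = 0 OR 0 = 0
u3 = 0 OR 0 = 0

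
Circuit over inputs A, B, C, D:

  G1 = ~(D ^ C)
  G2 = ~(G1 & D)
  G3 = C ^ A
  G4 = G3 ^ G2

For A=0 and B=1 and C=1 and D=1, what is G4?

G1 = ~(1 ^ 1) = 1
G2 = ~(1 & 1) = 0
G3 = 1 ^ 0 = 1
G4 = 1 ^ 0 = 1

1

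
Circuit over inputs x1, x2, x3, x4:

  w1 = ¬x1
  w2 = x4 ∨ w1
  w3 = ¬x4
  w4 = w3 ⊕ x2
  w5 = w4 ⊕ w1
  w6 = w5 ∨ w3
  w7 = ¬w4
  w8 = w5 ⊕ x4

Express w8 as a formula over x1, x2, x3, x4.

((¬x4 ⊕ x2) ⊕ ¬x1) ⊕ x4

w1 = ¬x1
w3 = ¬x4
w4 = w3 ⊕ x2 = ¬x4 ⊕ x2
w5 = w4 ⊕ w1 = (¬x4 ⊕ x2) ⊕ ¬x1
w8 = w5 ⊕ x4 = ((¬x4 ⊕ x2) ⊕ ¬x1) ⊕ x4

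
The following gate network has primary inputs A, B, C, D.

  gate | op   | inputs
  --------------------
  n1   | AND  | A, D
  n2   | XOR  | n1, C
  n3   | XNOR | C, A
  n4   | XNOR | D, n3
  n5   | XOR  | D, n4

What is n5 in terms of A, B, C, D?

D XOR (D XNOR (C XNOR A))

n3 = C XNOR A
n4 = D XNOR n3 = D XNOR (C XNOR A)
n5 = D XOR n4 = D XOR (D XNOR (C XNOR A))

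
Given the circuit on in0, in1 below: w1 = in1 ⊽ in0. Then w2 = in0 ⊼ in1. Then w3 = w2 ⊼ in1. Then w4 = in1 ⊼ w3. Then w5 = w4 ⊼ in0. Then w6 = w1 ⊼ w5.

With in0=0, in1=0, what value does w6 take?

w1 = 0 ⊽ 0 = 1
w2 = 0 ⊼ 0 = 1
w3 = 1 ⊼ 0 = 1
w4 = 0 ⊼ 1 = 1
w5 = 1 ⊼ 0 = 1
w6 = 1 ⊼ 1 = 0

0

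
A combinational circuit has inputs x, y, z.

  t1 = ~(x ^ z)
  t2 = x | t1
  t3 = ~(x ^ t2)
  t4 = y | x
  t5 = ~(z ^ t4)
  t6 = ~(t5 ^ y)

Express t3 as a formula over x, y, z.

t1 = ~(x ^ z)
t2 = x | t1 = x | (~(x ^ z))
t3 = ~(x ^ t2) = ~(x ^ (x | (~(x ^ z))))

~(x ^ (x | (~(x ^ z))))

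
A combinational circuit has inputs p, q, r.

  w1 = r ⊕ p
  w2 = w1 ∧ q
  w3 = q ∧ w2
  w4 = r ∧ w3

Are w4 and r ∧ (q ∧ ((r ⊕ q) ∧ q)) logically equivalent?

No

w1 = r ⊕ p
w2 = w1 ∧ q = (r ⊕ p) ∧ q
w3 = q ∧ w2 = q ∧ ((r ⊕ p) ∧ q)
w4 = r ∧ w3 = r ∧ (q ∧ ((r ⊕ p) ∧ q))
At p=0, q=1, r=1: circuit gives 1, formula gives 0.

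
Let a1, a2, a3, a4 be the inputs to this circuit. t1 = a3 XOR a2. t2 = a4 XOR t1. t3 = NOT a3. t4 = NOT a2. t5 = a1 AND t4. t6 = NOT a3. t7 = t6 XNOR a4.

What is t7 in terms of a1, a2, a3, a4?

t6 = NOT a3
t7 = t6 XNOR a4 = NOT a3 XNOR a4

NOT a3 XNOR a4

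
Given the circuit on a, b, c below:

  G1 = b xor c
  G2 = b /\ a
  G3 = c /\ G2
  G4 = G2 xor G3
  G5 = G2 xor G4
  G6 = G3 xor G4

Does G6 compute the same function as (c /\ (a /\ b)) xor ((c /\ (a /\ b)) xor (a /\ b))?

Yes

G2 = b /\ a
G3 = c /\ G2 = c /\ (b /\ a)
G4 = G2 xor G3 = (b /\ a) xor (c /\ (b /\ a))
G6 = G3 xor G4 = (c /\ (b /\ a)) xor ((b /\ a) xor (c /\ (b /\ a)))
At a=0, b=0, c=0: circuit gives 0, formula gives 0.
At a=1, b=1, c=0: circuit gives 1, formula gives 1.
Agrees on all 8 inputs.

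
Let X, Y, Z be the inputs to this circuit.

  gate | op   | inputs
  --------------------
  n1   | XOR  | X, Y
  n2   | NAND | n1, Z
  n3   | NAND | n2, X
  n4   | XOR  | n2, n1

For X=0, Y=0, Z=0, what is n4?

1

n1 = 0 XOR 0 = 0
n2 = 0 NAND 0 = 1
n4 = 1 XOR 0 = 1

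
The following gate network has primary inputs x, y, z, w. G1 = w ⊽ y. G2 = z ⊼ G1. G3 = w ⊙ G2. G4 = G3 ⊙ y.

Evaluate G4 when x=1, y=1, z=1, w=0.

0

G1 = 0 ⊽ 1 = 0
G2 = 1 ⊼ 0 = 1
G3 = 0 ⊙ 1 = 0
G4 = 0 ⊙ 1 = 0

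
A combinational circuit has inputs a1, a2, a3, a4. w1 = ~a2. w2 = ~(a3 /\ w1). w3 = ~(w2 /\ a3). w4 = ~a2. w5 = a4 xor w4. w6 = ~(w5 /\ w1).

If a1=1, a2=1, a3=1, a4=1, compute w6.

1

w1 = ~1 = 0
w4 = ~1 = 0
w5 = 1 xor 0 = 1
w6 = ~(1 /\ 0) = 1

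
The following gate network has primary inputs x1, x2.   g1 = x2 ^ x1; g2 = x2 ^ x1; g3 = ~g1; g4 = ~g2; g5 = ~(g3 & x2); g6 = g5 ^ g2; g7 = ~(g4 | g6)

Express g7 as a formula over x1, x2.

~(~(x2 ^ x1) | ((~(~(x2 ^ x1) & x2)) ^ (x2 ^ x1)))

g1 = x2 ^ x1
g2 = x2 ^ x1
g3 = ~g1 = ~(x2 ^ x1)
g4 = ~g2 = ~(x2 ^ x1)
g5 = ~(g3 & x2) = ~(~(x2 ^ x1) & x2)
g6 = g5 ^ g2 = (~(~(x2 ^ x1) & x2)) ^ (x2 ^ x1)
g7 = ~(g4 | g6) = ~(~(x2 ^ x1) | ((~(~(x2 ^ x1) & x2)) ^ (x2 ^ x1)))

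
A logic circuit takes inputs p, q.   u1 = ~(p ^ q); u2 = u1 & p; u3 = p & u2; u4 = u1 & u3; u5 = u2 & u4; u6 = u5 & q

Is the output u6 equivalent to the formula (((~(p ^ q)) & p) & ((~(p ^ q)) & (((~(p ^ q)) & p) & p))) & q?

Yes

u1 = ~(p ^ q)
u2 = u1 & p = (~(p ^ q)) & p
u3 = p & u2 = p & ((~(p ^ q)) & p)
u4 = u1 & u3 = (~(p ^ q)) & (p & ((~(p ^ q)) & p))
u5 = u2 & u4 = ((~(p ^ q)) & p) & ((~(p ^ q)) & (p & ((~(p ^ q)) & p)))
u6 = u5 & q = (((~(p ^ q)) & p) & ((~(p ^ q)) & (p & ((~(p ^ q)) & p)))) & q
At p=0, q=0: circuit gives 0, formula gives 0.
At p=1, q=1: circuit gives 1, formula gives 1.
Agrees on all 4 inputs.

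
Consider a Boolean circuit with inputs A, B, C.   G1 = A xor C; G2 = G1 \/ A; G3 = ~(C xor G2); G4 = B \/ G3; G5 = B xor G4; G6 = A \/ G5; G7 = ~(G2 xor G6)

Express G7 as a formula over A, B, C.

~(((A xor C) \/ A) xor (A \/ (B xor (B \/ (~(C xor ((A xor C) \/ A)))))))

G1 = A xor C
G2 = G1 \/ A = (A xor C) \/ A
G3 = ~(C xor G2) = ~(C xor ((A xor C) \/ A))
G4 = B \/ G3 = B \/ (~(C xor ((A xor C) \/ A)))
G5 = B xor G4 = B xor (B \/ (~(C xor ((A xor C) \/ A))))
G6 = A \/ G5 = A \/ (B xor (B \/ (~(C xor ((A xor C) \/ A)))))
G7 = ~(G2 xor G6) = ~(((A xor C) \/ A) xor (A \/ (B xor (B \/ (~(C xor ((A xor C) \/ A)))))))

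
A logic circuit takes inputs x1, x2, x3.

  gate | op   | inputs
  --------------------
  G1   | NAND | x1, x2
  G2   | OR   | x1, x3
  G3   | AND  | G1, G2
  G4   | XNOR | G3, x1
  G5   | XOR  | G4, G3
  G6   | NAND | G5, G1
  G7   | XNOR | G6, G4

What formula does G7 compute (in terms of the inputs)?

G1 = x1 NAND x2
G2 = x1 OR x3
G3 = G1 AND G2 = (x1 NAND x2) AND (x1 OR x3)
G4 = G3 XNOR x1 = ((x1 NAND x2) AND (x1 OR x3)) XNOR x1
G5 = G4 XOR G3 = (((x1 NAND x2) AND (x1 OR x3)) XNOR x1) XOR ((x1 NAND x2) AND (x1 OR x3))
G6 = G5 NAND G1 = ((((x1 NAND x2) AND (x1 OR x3)) XNOR x1) XOR ((x1 NAND x2) AND (x1 OR x3))) NAND (x1 NAND x2)
G7 = G6 XNOR G4 = (((((x1 NAND x2) AND (x1 OR x3)) XNOR x1) XOR ((x1 NAND x2) AND (x1 OR x3))) NAND (x1 NAND x2)) XNOR (((x1 NAND x2) AND (x1 OR x3)) XNOR x1)

(((((x1 NAND x2) AND (x1 OR x3)) XNOR x1) XOR ((x1 NAND x2) AND (x1 OR x3))) NAND (x1 NAND x2)) XNOR (((x1 NAND x2) AND (x1 OR x3)) XNOR x1)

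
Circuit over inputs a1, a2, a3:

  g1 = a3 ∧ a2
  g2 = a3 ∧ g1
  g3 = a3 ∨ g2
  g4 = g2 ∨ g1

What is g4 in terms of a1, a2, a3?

(a3 ∧ (a3 ∧ a2)) ∨ (a3 ∧ a2)

g1 = a3 ∧ a2
g2 = a3 ∧ g1 = a3 ∧ (a3 ∧ a2)
g4 = g2 ∨ g1 = (a3 ∧ (a3 ∧ a2)) ∨ (a3 ∧ a2)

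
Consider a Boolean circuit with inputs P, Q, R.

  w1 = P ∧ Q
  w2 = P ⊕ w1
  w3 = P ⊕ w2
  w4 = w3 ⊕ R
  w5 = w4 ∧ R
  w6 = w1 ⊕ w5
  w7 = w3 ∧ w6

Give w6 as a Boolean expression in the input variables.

w1 = P ∧ Q
w2 = P ⊕ w1 = P ⊕ (P ∧ Q)
w3 = P ⊕ w2 = P ⊕ (P ⊕ (P ∧ Q))
w4 = w3 ⊕ R = (P ⊕ (P ⊕ (P ∧ Q))) ⊕ R
w5 = w4 ∧ R = ((P ⊕ (P ⊕ (P ∧ Q))) ⊕ R) ∧ R
w6 = w1 ⊕ w5 = (P ∧ Q) ⊕ (((P ⊕ (P ⊕ (P ∧ Q))) ⊕ R) ∧ R)

(P ∧ Q) ⊕ (((P ⊕ (P ⊕ (P ∧ Q))) ⊕ R) ∧ R)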